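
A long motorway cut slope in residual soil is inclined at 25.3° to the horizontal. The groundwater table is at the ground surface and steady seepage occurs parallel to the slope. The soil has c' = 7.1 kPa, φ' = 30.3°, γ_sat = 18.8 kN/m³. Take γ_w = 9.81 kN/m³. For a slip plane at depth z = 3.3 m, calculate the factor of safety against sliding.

FS = 0.89

With seepage parallel to the slope and the water table at the surface, the effective normal stress on the slip plane uses the buoyant unit weight γ' = γ_sat − γ_w while the driving shear stress uses γ_sat:
FS = [c' + γ' z cos²β tanφ'] / [γ_sat z sinβ cosβ]
γ' = 18.8 − 9.81 = 8.99 kN/m³
Numerator = 7.1 + 8.99·3.3·cos²25.3°·tan30.3° = 7.1 + 8.99·3.3·0.8174·0.5844 = 21.270 kPa
Denominator = 18.8·3.3·sin25.3°·cos25.3° = 18.8·3.3·0.4274·0.9041 = 23.970 kPa
FS = 21.270 / 23.970 = 0.887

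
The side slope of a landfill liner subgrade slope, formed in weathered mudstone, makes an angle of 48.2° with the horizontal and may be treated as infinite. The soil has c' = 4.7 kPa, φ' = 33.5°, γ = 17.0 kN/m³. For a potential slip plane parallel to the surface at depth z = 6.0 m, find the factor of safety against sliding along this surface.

FS = 0.68

For an infinite slope with a slip plane parallel to the surface (no pore pressure): FS = [c' + γz cos²β tanφ'] / [γz sinβ cosβ].
γz = 17.0·6.0 = 102.00 kN/m²
Numerator = 4.7 + 102.00·cos²48.2°·tan33.5° = 4.7 + 102.00·0.4443·0.6619 = 34.693 kPa
Denominator = 102.00·sin48.2°·cos48.2° = 102.00·0.7455·0.6665 = 50.682 kPa
FS = 34.693 / 50.682 = 0.685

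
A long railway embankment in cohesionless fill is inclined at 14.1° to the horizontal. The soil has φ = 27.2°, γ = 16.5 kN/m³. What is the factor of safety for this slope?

For a dry cohesionless infinite slope the factor of safety is FS = tanφ / tanβ.
FS = tan27.2° / tan14.1° = 0.5139 / 0.2512 = 2.046

FS = 2.05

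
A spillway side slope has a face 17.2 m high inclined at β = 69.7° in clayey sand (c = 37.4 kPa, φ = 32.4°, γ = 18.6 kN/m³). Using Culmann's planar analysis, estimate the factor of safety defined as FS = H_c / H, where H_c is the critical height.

H_c = (4c/γ) · sinβ cosφ / [1 − cos(β − φ)]
    = (4·37.4/18.6) · sin69.7°·cos32.4° / [1 − cos37.3°]
    = 8.043 · 0.7919 / 0.2045 = 31.14 m
FS = H_c / H = 31.14 / 17.2 = 1.811

FS = 1.81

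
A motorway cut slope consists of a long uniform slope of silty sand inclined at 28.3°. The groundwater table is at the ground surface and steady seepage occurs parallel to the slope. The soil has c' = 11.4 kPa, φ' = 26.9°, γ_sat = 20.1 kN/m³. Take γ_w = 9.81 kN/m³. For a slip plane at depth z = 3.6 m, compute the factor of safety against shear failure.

FS = 0.86

With seepage parallel to the slope and the water table at the surface, the effective normal stress on the slip plane uses the buoyant unit weight γ' = γ_sat − γ_w while the driving shear stress uses γ_sat:
FS = [c' + γ' z cos²β tanφ'] / [γ_sat z sinβ cosβ]
γ' = 20.1 − 9.81 = 10.29 kN/m³
Numerator = 11.4 + 10.29·3.6·cos²28.3°·tan26.9° = 11.4 + 10.29·3.6·0.7752·0.5073 = 25.969 kPa
Denominator = 20.1·3.6·sin28.3°·cos28.3° = 20.1·3.6·0.4741·0.8805 = 30.205 kPa
FS = 25.969 / 30.205 = 0.860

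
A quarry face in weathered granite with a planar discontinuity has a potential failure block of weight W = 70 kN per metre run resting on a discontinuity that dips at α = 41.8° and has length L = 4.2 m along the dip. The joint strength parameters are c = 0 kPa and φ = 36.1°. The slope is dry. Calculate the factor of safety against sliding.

Resolving the block weight along and normal to the plane and applying the Mohr–Coulomb strength on the joint:
N' = W cosα = 70·cos41.8° = 52.2 kN/m
Driving force T = W sinα = 70·sin41.8° = 46.7 kN/m
Resisting force R = c·L + N'·tanφ = 0·4.2 + 52.2·tan36.1° = 0.0 + 38.1 = 38.1 kN/m
FS = R / T = 38.1 / 46.7 = 0.816

FS = 0.82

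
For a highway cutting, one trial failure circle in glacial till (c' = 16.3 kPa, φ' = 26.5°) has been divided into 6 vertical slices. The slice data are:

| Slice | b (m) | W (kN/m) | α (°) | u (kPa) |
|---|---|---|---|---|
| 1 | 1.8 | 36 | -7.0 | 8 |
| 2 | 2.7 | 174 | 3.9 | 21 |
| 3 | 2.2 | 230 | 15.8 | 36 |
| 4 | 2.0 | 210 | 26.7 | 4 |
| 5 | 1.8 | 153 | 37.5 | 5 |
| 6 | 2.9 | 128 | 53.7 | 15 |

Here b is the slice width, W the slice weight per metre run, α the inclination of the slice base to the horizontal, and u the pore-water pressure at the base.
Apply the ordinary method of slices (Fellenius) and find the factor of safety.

FS = 1.52

Ordinary method of slices: FS = Σ[c'·Δl_i + (W_i cosα_i − u_i·Δl_i)·tanφ'] / Σ W_i sinα_i, with Δl_i = b_i / cosα_i.
Slice 1: Δl = 1.8/cos(-7.0°) = 1.814 m; N'_1 = 36·cos(-7.0°) − 8·1.814 = 21.2; c'Δl = 29.56; W sinα = -4.4
Slice 2: Δl = 2.7/cos3.9° = 2.706 m; N'_2 = 174·cos3.9° − 21·2.706 = 116.8; c'Δl = 44.11; W sinα = 11.8
Slice 3: Δl = 2.2/cos15.8° = 2.286 m; N'_3 = 230·cos15.8° − 36·2.286 = 139.0; c'Δl = 37.27; W sinα = 62.6
Slice 4: Δl = 2.0/cos26.7° = 2.239 m; N'_4 = 210·cos26.7° − 4·2.239 = 178.7; c'Δl = 36.49; W sinα = 94.4
Slice 5: Δl = 1.8/cos37.5° = 2.269 m; N'_5 = 153·cos37.5° − 5·2.269 = 110.0; c'Δl = 36.98; W sinα = 93.1
Slice 6: Δl = 2.9/cos53.7° = 4.899 m; N'_6 = 128·cos53.7° − 15·4.899 = 2.3; c'Δl = 79.85; W sinα = 103.2
Σc'Δl = 264.3 kN/m; ΣN' = 568.0 kN/m; ΣW sinα = 360.7 kN/m
Resisting = 264.3 + 568.0·tan26.5° = 264.3 + 283.2 = 547.4 kN/m
FS = 547.4 / 360.7 = 1.518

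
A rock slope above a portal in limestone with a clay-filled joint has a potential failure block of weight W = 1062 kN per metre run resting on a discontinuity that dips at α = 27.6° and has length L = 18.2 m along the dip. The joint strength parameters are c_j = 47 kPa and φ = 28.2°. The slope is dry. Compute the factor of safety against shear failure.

FS = 2.76

Resolving the block weight along and normal to the plane and applying the Mohr–Coulomb strength on the joint:
N' = W cosα = 1062·cos27.6° = 941.1 kN/m
Driving force T = W sinα = 1062·sin27.6° = 492.0 kN/m
Resisting force R = c_j·L + N'·tanφ = 47·18.2 + 941.1·tan28.2° = 855.4 + 504.6 = 1360.0 kN/m
FS = R / T = 1360.0 / 492.0 = 2.764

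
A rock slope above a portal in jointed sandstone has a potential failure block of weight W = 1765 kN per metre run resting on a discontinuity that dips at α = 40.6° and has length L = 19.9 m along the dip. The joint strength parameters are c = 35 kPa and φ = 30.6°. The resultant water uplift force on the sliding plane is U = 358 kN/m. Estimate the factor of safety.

Resolving the block weight along and normal to the plane and applying the Mohr–Coulomb strength on the joint:
N' = W cosα − U = 1765·cos40.6° − 358 = 982.1 kN/m
Driving force T = W sinα = 1765·sin40.6° = 1148.6 kN/m
Resisting force R = c·L + N'·tanφ = 35·19.9 + 982.1·tan30.6° = 696.5 + 580.8 = 1277.3 kN/m
FS = R / T = 1277.3 / 1148.6 = 1.112

FS = 1.11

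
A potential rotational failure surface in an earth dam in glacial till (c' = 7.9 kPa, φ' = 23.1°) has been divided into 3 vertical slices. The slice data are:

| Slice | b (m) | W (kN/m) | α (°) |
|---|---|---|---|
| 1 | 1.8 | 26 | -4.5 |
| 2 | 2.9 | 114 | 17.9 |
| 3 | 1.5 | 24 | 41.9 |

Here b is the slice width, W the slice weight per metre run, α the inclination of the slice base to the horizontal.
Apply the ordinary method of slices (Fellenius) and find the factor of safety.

Ordinary method of slices: FS = Σ[c'·Δl_i + (W_i cosα_i)·tanφ'] / Σ W_i sinα_i, with Δl_i = b_i / cosα_i.
Slice 1: Δl = 1.8/cos(-4.5°) = 1.806 m; N'_1 = 26·cos(-4.5°) = 25.9; c'Δl = 14.26; W sinα = -2.0
Slice 2: Δl = 2.9/cos17.9° = 3.048 m; N'_2 = 114·cos17.9° = 108.5; c'Δl = 24.08; W sinα = 35.0
Slice 3: Δl = 1.5/cos41.9° = 2.015 m; N'_3 = 24·cos41.9° = 17.9; c'Δl = 15.92; W sinα = 16.0
Σc'Δl = 54.3 kN/m; ΣN' = 152.3 kN/m; ΣW sinα = 49.0 kN/m
Resisting = 54.3 + 152.3·tan23.1° = 54.3 + 64.9 = 119.2 kN/m
FS = 119.2 / 49.0 = 2.431

FS = 2.43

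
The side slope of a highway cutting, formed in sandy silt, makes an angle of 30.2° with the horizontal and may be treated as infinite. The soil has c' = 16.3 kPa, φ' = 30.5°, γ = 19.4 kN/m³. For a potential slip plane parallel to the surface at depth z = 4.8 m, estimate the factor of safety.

For an infinite slope with a slip plane parallel to the surface (no pore pressure): FS = [c' + γz cos²β tanφ'] / [γz sinβ cosβ].
γz = 19.4·4.8 = 93.12 kN/m²
Numerator = 16.3 + 93.12·cos²30.2°·tan30.5° = 16.3 + 93.12·0.7470·0.5890 = 57.273 kPa
Denominator = 93.12·sin30.2°·cos30.2° = 93.12·0.5030·0.8643 = 40.484 kPa
FS = 57.273 / 40.484 = 1.415

FS = 1.41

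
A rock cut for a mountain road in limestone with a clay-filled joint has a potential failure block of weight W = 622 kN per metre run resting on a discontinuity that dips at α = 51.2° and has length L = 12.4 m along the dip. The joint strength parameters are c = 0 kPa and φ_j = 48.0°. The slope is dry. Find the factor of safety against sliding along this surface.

FS = 0.89

Resolving the block weight along and normal to the plane and applying the Mohr–Coulomb strength on the joint:
N' = W cosα = 622·cos51.2° = 389.7 kN/m
Driving force T = W sinα = 622·sin51.2° = 484.7 kN/m
Resisting force R = c·L + N'·tanφ_j = 0·12.4 + 389.7·tan48.0° = 0.0 + 432.9 = 432.9 kN/m
FS = R / T = 432.9 / 484.7 = 0.893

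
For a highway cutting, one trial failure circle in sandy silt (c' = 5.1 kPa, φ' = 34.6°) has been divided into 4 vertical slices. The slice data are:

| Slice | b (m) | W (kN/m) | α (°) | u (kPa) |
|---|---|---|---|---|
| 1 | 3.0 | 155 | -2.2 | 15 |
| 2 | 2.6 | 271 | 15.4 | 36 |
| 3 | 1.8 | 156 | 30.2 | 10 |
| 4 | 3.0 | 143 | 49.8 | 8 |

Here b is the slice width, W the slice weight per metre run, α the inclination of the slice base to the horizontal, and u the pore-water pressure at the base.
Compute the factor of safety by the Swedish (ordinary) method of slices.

FS = 1.45

Ordinary method of slices: FS = Σ[c'·Δl_i + (W_i cosα_i − u_i·Δl_i)·tanφ'] / Σ W_i sinα_i, with Δl_i = b_i / cosα_i.
Slice 1: Δl = 3.0/cos(-2.2°) = 3.002 m; N'_1 = 155·cos(-2.2°) − 15·3.002 = 109.9; c'Δl = 15.31; W sinα = -6.0
Slice 2: Δl = 2.6/cos15.4° = 2.697 m; N'_2 = 271·cos15.4° − 36·2.697 = 164.2; c'Δl = 13.75; W sinα = 72.0
Slice 3: Δl = 1.8/cos30.2° = 2.083 m; N'_3 = 156·cos30.2° − 10·2.083 = 114.0; c'Δl = 10.62; W sinα = 78.5
Slice 4: Δl = 3.0/cos49.8° = 4.648 m; N'_4 = 143·cos49.8° − 8·4.648 = 55.1; c'Δl = 23.70; W sinα = 109.2
Σc'Δl = 63.4 kN/m; ΣN' = 443.2 kN/m; ΣW sinα = 253.7 kN/m
Resisting = 63.4 + 443.2·tan34.6° = 63.4 + 305.7 = 369.1 kN/m
FS = 369.1 / 253.7 = 1.455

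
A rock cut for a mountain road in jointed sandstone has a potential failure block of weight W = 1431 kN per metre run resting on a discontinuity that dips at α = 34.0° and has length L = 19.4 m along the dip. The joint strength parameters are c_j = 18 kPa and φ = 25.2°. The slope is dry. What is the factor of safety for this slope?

FS = 1.13

Resolving the block weight along and normal to the plane and applying the Mohr–Coulomb strength on the joint:
N' = W cosα = 1431·cos34.0° = 1186.4 kN/m
Driving force T = W sinα = 1431·sin34.0° = 800.2 kN/m
Resisting force R = c_j·L + N'·tanφ = 18·19.4 + 1186.4·tan25.2° = 349.2 + 558.3 = 907.5 kN/m
FS = R / T = 907.5 / 800.2 = 1.134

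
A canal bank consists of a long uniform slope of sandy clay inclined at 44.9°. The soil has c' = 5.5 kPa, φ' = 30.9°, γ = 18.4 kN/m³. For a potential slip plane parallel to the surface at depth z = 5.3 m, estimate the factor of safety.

For an infinite slope with a slip plane parallel to the surface (no pore pressure): FS = [c' + γz cos²β tanφ'] / [γz sinβ cosβ].
γz = 18.4·5.3 = 97.52 kN/m²
Numerator = 5.5 + 97.52·cos²44.9°·tan30.9° = 5.5 + 97.52·0.5017·0.5985 = 34.784 kPa
Denominator = 97.52·sin44.9°·cos44.9° = 97.52·0.7059·0.7083 = 48.760 kPa
FS = 34.784 / 48.760 = 0.713

FS = 0.71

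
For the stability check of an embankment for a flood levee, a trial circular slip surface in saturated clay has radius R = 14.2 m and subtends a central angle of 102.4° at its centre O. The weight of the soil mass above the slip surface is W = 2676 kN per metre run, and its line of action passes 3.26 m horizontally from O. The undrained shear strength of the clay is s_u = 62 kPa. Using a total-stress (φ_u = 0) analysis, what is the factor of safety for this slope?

FS = 2.56

Taking moments about the centre O, the resisting moment is provided by the undrained shear strength acting along the arc:
Arc length L_a = R·θ = 14.2·(102.4°·π/180) = 14.2·1.7872 = 25.38 m
M_R = s_u·L_a·R = 62·25.38·14.2 = 22343.2 kN·m/m
M_D = W·d = 2676·3.26 = 8723.8 kN·m/m
FS = M_R / M_D = 22343.2 / 8723.8 = 2.561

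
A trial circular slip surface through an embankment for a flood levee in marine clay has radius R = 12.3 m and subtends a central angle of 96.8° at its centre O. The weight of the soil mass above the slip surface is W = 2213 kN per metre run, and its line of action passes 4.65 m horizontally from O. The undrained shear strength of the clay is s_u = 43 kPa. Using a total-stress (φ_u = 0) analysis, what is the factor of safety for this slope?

FS = 1.07

Taking moments about the centre O, the resisting moment is provided by the undrained shear strength acting along the arc:
Arc length L_a = R·θ = 12.3·(96.8°·π/180) = 12.3·1.6895 = 20.78 m
M_R = s_u·L_a·R = 43·20.78·12.3 = 10990.9 kN·m/m
M_D = W·d = 2213·4.65 = 10290.5 kN·m/m
FS = M_R / M_D = 10990.9 / 10290.5 = 1.068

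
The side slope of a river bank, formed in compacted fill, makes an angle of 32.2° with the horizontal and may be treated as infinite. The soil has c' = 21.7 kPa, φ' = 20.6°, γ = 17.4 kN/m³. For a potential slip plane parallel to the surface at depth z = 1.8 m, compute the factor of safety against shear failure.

For an infinite slope with a slip plane parallel to the surface (no pore pressure): FS = [c' + γz cos²β tanφ'] / [γz sinβ cosβ].
γz = 17.4·1.8 = 31.32 kN/m²
Numerator = 21.7 + 31.32·cos²32.2°·tan20.6° = 21.7 + 31.32·0.7160·0.3759 = 30.130 kPa
Denominator = 31.32·sin32.2°·cos32.2° = 31.32·0.5329·0.8462 = 14.123 kPa
FS = 30.130 / 14.123 = 2.133

FS = 2.13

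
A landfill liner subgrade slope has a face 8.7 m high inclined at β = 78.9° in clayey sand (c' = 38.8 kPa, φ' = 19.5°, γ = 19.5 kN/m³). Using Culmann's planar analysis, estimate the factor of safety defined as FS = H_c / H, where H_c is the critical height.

H_c = (4c'/γ) · sinβ cosφ' / [1 − cos(β − φ')]
    = (4·38.8/19.5) · sin78.9°·cos19.5° / [1 − cos59.4°]
    = 7.959 · 0.9250 / 0.4910 = 15.00 m
FS = H_c / H = 15.00 / 8.7 = 1.724

FS = 1.72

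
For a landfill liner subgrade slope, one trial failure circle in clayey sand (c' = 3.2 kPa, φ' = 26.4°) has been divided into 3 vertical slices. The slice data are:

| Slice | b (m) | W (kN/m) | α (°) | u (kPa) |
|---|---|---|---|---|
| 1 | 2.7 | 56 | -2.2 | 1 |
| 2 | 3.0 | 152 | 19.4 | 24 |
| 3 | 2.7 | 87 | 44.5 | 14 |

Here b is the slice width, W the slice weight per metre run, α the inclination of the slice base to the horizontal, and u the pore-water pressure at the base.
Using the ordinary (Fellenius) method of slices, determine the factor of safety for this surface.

FS = 0.87

Ordinary method of slices: FS = Σ[c'·Δl_i + (W_i cosα_i − u_i·Δl_i)·tanφ'] / Σ W_i sinα_i, with Δl_i = b_i / cosα_i.
Slice 1: Δl = 2.7/cos(-2.2°) = 2.702 m; N'_1 = 56·cos(-2.2°) − 1·2.702 = 53.3; c'Δl = 8.65; W sinα = -2.1
Slice 2: Δl = 3.0/cos19.4° = 3.181 m; N'_2 = 152·cos19.4° − 24·3.181 = 67.0; c'Δl = 10.18; W sinα = 50.5
Slice 3: Δl = 2.7/cos44.5° = 3.785 m; N'_3 = 87·cos44.5° − 14·3.785 = 9.1; c'Δl = 12.11; W sinα = 61.0
Σc'Δl = 30.9 kN/m; ΣN' = 129.3 kN/m; ΣW sinα = 109.3 kN/m
Resisting = 30.9 + 129.3·tan26.4° = 30.9 + 64.2 = 95.1 kN/m
FS = 95.1 / 109.3 = 0.870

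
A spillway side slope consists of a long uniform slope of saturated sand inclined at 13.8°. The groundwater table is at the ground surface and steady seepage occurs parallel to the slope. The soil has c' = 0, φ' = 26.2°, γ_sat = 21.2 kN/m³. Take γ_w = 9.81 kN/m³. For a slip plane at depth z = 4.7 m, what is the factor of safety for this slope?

With seepage parallel to the slope and the water table at the surface, the effective normal stress on the slip plane uses the buoyant unit weight γ' = γ_sat − γ_w while the driving shear stress uses γ_sat:
FS = [c' + γ' z cos²β tanφ'] / [γ_sat z sinβ cosβ]
(For c' = 0 this reduces to FS = (γ'/γ_sat)·tanφ'/tanβ.)
γ' = 21.2 − 9.81 = 11.39 kN/m³
Numerator = 0.0 + 11.39·4.7·cos²13.8°·tan26.2° = 0.0 + 11.39·4.7·0.9431·0.4921 = 24.843 kPa
Denominator = 21.2·4.7·sin13.8°·cos13.8° = 21.2·4.7·0.2385·0.9711 = 23.081 kPa
FS = 24.843 / 23.081 = 1.076

FS = 1.08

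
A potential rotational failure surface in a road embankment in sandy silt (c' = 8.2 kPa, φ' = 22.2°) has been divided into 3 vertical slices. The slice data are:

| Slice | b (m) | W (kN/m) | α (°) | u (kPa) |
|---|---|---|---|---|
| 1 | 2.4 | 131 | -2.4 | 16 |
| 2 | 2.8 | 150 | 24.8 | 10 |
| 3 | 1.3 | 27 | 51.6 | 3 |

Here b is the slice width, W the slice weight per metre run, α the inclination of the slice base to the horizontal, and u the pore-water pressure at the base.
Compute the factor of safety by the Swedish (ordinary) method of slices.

Ordinary method of slices: FS = Σ[c'·Δl_i + (W_i cosα_i − u_i·Δl_i)·tanφ'] / Σ W_i sinα_i, with Δl_i = b_i / cosα_i.
Slice 1: Δl = 2.4/cos(-2.4°) = 2.402 m; N'_1 = 131·cos(-2.4°) − 16·2.402 = 92.5; c'Δl = 19.70; W sinα = -5.5
Slice 2: Δl = 2.8/cos24.8° = 3.084 m; N'_2 = 150·cos24.8° − 10·3.084 = 105.3; c'Δl = 25.29; W sinα = 62.9
Slice 3: Δl = 1.3/cos51.6° = 2.093 m; N'_3 = 27·cos51.6° − 3·2.093 = 10.5; c'Δl = 17.16; W sinα = 21.2
Σc'Δl = 62.2 kN/m; ΣN' = 208.3 kN/m; ΣW sinα = 78.6 kN/m
Resisting = 62.2 + 208.3·tan22.2° = 62.2 + 85.0 = 147.1 kN/m
FS = 147.1 / 78.6 = 1.872

FS = 1.87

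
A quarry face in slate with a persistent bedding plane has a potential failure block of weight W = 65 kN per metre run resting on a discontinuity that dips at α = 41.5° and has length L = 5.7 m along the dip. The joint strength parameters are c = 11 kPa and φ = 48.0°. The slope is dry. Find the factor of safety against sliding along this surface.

Resolving the block weight along and normal to the plane and applying the Mohr–Coulomb strength on the joint:
N' = W cosα = 65·cos41.5° = 48.7 kN/m
Driving force T = W sinα = 65·sin41.5° = 43.1 kN/m
Resisting force R = c·L + N'·tanφ = 11·5.7 + 48.7·tan48.0° = 62.7 + 54.1 = 116.8 kN/m
FS = R / T = 116.8 / 43.1 = 2.711

FS = 2.71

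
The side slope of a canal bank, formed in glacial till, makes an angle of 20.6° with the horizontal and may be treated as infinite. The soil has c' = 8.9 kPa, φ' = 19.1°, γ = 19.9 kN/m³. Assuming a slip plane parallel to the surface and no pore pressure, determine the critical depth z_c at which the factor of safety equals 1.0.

Setting FS = 1.00 in FS = [c' + γz cos²β tanφ'] / [γz sinβ cosβ] and solving for z:
z = c' / [γ cosβ (FS·sinβ − cosβ·tanφ')]
  = 8.9 / [19.9·cos20.6°·(1.00·sin20.6° − cos20.6°·tan19.1°)]
  = 8.9 / [19.9·0.9361·(1.00·0.3518 − 0.9361·0.3463)]
  = 8.9 / 0.5160 = 17.247 m

z_c = 17.25 m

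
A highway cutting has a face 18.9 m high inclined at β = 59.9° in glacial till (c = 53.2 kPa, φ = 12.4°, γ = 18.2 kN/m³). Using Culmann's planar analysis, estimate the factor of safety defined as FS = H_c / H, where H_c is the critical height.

FS = 1.61

H_c = (4c/γ) · sinβ cosφ / [1 − cos(β − φ)]
    = (4·53.2/18.2) · sin59.9°·cos12.4° / [1 − cos47.5°]
    = 11.692 · 0.8450 / 0.3244 = 30.45 m
FS = H_c / H = 30.45 / 18.9 = 1.611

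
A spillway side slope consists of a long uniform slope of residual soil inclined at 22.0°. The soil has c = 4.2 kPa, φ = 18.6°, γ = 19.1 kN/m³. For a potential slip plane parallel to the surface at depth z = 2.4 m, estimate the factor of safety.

FS = 1.10

For an infinite slope with a slip plane parallel to the surface (no pore pressure): FS = [c + γz cos²β tanφ] / [γz sinβ cosβ].
γz = 19.1·2.4 = 45.84 kN/m²
Numerator = 4.2 + 45.84·cos²22.0°·tan18.6° = 4.2 + 45.84·0.8597·0.3365 = 17.462 kPa
Denominator = 45.84·sin22.0°·cos22.0° = 45.84·0.3746·0.9272 = 15.922 kPa
FS = 17.462 / 15.922 = 1.097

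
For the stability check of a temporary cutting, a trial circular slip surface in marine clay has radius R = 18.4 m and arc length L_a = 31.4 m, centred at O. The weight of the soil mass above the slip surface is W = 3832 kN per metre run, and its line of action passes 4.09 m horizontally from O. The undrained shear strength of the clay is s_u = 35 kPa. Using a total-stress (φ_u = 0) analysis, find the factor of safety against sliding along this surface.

FS = 1.29

Taking moments about the centre O, the resisting moment is provided by the undrained shear strength acting along the arc:
M_R = s_u·L_a·R = 35·31.40·18.4 = 20221.6 kN·m/m
M_D = W·d = 3832·4.09 = 15672.9 kN·m/m
FS = M_R / M_D = 20221.6 / 15672.9 = 1.290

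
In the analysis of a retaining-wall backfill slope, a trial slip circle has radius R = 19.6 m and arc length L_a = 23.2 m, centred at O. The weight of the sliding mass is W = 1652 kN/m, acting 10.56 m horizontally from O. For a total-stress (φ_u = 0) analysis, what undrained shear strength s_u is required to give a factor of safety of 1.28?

s_u = 49.1 kPa

FS = s_u·L_a·R / (W·d), so s_u = FS·W·d / (L_a·R).
s_u = 1.28·1652·10.56 / (23.20·19.6) = 22329.8 / 454.72 = 49.11 kPa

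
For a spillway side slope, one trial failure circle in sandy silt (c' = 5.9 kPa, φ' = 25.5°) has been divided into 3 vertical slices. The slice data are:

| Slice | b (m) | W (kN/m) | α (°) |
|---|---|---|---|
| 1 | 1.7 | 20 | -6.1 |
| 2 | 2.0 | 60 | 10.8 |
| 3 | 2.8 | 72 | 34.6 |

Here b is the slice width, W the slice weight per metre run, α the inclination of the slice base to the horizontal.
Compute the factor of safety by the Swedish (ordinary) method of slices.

FS = 2.16

Ordinary method of slices: FS = Σ[c'·Δl_i + (W_i cosα_i)·tanφ'] / Σ W_i sinα_i, with Δl_i = b_i / cosα_i.
Slice 1: Δl = 1.7/cos(-6.1°) = 1.710 m; N'_1 = 20·cos(-6.1°) = 19.9; c'Δl = 10.09; W sinα = -2.1
Slice 2: Δl = 2.0/cos10.8° = 2.036 m; N'_2 = 60·cos10.8° = 58.9; c'Δl = 12.01; W sinα = 11.2
Slice 3: Δl = 2.8/cos34.6° = 3.402 m; N'_3 = 72·cos34.6° = 59.3; c'Δl = 20.07; W sinα = 40.9
Σc'Δl = 42.2 kN/m; ΣN' = 138.1 kN/m; ΣW sinα = 50.0 kN/m
Resisting = 42.2 + 138.1·tan25.5° = 42.2 + 65.9 = 108.0 kN/m
FS = 108.0 / 50.0 = 2.161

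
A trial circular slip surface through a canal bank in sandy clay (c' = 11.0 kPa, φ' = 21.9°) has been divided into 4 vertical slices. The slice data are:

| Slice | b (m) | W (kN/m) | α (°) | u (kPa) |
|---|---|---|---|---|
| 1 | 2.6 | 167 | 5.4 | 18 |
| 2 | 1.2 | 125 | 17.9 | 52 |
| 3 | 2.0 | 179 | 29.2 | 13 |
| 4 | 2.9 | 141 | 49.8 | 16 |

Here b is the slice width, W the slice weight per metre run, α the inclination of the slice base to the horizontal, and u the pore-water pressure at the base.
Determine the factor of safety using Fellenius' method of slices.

Ordinary method of slices: FS = Σ[c'·Δl_i + (W_i cosα_i − u_i·Δl_i)·tanφ'] / Σ W_i sinα_i, with Δl_i = b_i / cosα_i.
Slice 1: Δl = 2.6/cos5.4° = 2.612 m; N'_1 = 167·cos5.4° − 18·2.612 = 119.3; c'Δl = 28.73; W sinα = 15.7
Slice 2: Δl = 1.2/cos17.9° = 1.261 m; N'_2 = 125·cos17.9° − 52·1.261 = 53.4; c'Δl = 13.87; W sinα = 38.4
Slice 3: Δl = 2.0/cos29.2° = 2.291 m; N'_3 = 179·cos29.2° − 13·2.291 = 126.5; c'Δl = 25.20; W sinα = 87.3
Slice 4: Δl = 2.9/cos49.8° = 4.493 m; N'_4 = 141·cos49.8° − 16·4.493 = 19.1; c'Δl = 49.42; W sinα = 107.7
Σc'Δl = 117.2 kN/m; ΣN' = 318.2 kN/m; ΣW sinα = 249.2 kN/m
Resisting = 117.2 + 318.2·tan21.9° = 117.2 + 127.9 = 245.1 kN/m
FS = 245.1 / 249.2 = 0.984

FS = 0.98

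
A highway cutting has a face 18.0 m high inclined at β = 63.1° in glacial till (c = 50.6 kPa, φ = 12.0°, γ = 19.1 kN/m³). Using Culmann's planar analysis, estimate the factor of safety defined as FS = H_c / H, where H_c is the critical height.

H_c = (4c/γ) · sinβ cosφ / [1 − cos(β − φ)]
    = (4·50.6/19.1) · sin63.1°·cos12.0° / [1 − cos51.1°]
    = 10.597 · 0.8723 / 0.3720 = 24.85 m
FS = H_c / H = 24.85 / 18.0 = 1.380

FS = 1.38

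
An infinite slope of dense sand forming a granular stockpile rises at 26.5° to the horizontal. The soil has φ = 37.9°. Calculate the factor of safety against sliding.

For a dry cohesionless infinite slope the factor of safety is FS = tanφ / tanβ.
FS = tan37.9° / tan26.5° = 0.7785 / 0.4986 = 1.561

FS = 1.56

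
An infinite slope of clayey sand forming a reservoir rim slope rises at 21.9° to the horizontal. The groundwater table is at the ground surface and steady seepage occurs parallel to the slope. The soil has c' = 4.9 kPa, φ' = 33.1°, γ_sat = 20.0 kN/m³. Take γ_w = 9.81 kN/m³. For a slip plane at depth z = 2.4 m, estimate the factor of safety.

FS = 1.12

With seepage parallel to the slope and the water table at the surface, the effective normal stress on the slip plane uses the buoyant unit weight γ' = γ_sat − γ_w while the driving shear stress uses γ_sat:
FS = [c' + γ' z cos²β tanφ'] / [γ_sat z sinβ cosβ]
γ' = 20.0 − 9.81 = 10.19 kN/m³
Numerator = 4.9 + 10.19·2.4·cos²21.9°·tan33.1° = 4.9 + 10.19·2.4·0.8609·0.6519 = 18.625 kPa
Denominator = 20.0·2.4·sin21.9°·cos21.9° = 20.0·2.4·0.3730·0.9278 = 16.611 kPa
FS = 18.625 / 16.611 = 1.121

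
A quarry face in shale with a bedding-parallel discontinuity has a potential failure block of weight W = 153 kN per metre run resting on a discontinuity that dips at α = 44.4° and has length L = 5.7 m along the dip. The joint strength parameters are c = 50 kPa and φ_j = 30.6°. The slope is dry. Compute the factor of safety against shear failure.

Resolving the block weight along and normal to the plane and applying the Mohr–Coulomb strength on the joint:
N' = W cosα = 153·cos44.4° = 109.3 kN/m
Driving force T = W sinα = 153·sin44.4° = 107.0 kN/m
Resisting force R = c·L + N'·tanφ_j = 50·5.7 + 109.3·tan30.6° = 285.0 + 64.6 = 349.6 kN/m
FS = R / T = 349.6 / 107.0 = 3.266

FS = 3.27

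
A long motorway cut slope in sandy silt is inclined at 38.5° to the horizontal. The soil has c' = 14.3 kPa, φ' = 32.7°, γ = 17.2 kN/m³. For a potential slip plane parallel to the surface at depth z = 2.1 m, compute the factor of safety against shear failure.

For an infinite slope with a slip plane parallel to the surface (no pore pressure): FS = [c' + γz cos²β tanφ'] / [γz sinβ cosβ].
γz = 17.2·2.1 = 36.12 kN/m²
Numerator = 14.3 + 36.12·cos²38.5°·tan32.7° = 14.3 + 36.12·0.6125·0.6420 = 28.502 kPa
Denominator = 36.12·sin38.5°·cos38.5° = 36.12·0.6225·0.7826 = 17.597 kPa
FS = 28.502 / 17.597 = 1.620

FS = 1.62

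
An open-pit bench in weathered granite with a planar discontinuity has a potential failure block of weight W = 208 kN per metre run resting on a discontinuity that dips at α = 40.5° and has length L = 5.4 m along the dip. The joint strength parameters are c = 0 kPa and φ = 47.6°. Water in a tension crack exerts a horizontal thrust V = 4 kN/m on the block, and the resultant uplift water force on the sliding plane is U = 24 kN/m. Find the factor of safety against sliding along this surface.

FS = 1.04

Resolving the block weight along and normal to the plane and applying the Mohr–Coulomb strength on the joint:
N' = W cosα − U − V sinα = 208·cos40.5° − 24 − 4·sin40.5° = 131.6 kN/m
Driving force T = W sinα + V cosα = 208·sin40.5° + 4·cos40.5° = 138.1 kN/m
Resisting force R = c·L + N'·tanφ = 0·5.4 + 131.6·tan47.6° = 0.0 + 144.1 = 144.1 kN/m
FS = R / T = 144.1 / 138.1 = 1.043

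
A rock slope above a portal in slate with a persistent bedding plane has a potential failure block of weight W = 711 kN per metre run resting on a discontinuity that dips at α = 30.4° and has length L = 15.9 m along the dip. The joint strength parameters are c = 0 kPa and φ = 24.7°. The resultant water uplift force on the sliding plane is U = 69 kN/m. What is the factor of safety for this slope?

Resolving the block weight along and normal to the plane and applying the Mohr–Coulomb strength on the joint:
N' = W cosα − U = 711·cos30.4° − 69 = 544.2 kN/m
Driving force T = W sinα = 711·sin30.4° = 359.8 kN/m
Resisting force R = c·L + N'·tanφ = 0·15.9 + 544.2·tan24.7° = 0.0 + 250.3 = 250.3 kN/m
FS = R / T = 250.3 / 359.8 = 0.696

FS = 0.70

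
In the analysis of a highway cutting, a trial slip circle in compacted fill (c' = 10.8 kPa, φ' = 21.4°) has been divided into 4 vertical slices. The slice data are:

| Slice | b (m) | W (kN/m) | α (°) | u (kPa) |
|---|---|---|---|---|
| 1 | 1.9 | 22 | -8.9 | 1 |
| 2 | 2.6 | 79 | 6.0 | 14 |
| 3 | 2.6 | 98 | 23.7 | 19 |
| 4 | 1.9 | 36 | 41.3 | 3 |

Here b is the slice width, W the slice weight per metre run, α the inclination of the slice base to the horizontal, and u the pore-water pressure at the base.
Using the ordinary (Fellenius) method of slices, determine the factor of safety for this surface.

Ordinary method of slices: FS = Σ[c'·Δl_i + (W_i cosα_i − u_i·Δl_i)·tanφ'] / Σ W_i sinα_i, with Δl_i = b_i / cosα_i.
Slice 1: Δl = 1.9/cos(-8.9°) = 1.923 m; N'_1 = 22·cos(-8.9°) − 1·1.923 = 19.8; c'Δl = 20.77; W sinα = -3.4
Slice 2: Δl = 2.6/cos6.0° = 2.614 m; N'_2 = 79·cos6.0° − 14·2.614 = 42.0; c'Δl = 28.23; W sinα = 8.3
Slice 3: Δl = 2.6/cos23.7° = 2.839 m; N'_3 = 98·cos23.7° − 19·2.839 = 35.8; c'Δl = 30.67; W sinα = 39.4
Slice 4: Δl = 1.9/cos41.3° = 2.529 m; N'_4 = 36·cos41.3° − 3·2.529 = 19.5; c'Δl = 27.31; W sinα = 23.8
Σc'Δl = 107.0 kN/m; ΣN' = 117.0 kN/m; ΣW sinα = 68.0 kN/m
Resisting = 107.0 + 117.0·tan21.4° = 107.0 + 45.9 = 152.8 kN/m
FS = 152.8 / 68.0 = 2.248

FS = 2.25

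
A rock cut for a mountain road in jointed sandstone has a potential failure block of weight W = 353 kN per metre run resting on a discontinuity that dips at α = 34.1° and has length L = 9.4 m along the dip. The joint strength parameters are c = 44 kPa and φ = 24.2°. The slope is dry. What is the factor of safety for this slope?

Resolving the block weight along and normal to the plane and applying the Mohr–Coulomb strength on the joint:
N' = W cosα = 353·cos34.1° = 292.3 kN/m
Driving force T = W sinα = 353·sin34.1° = 197.9 kN/m
Resisting force R = c·L + N'·tanφ = 44·9.4 + 292.3·tan24.2° = 413.6 + 131.4 = 545.0 kN/m
FS = R / T = 545.0 / 197.9 = 2.754

FS = 2.75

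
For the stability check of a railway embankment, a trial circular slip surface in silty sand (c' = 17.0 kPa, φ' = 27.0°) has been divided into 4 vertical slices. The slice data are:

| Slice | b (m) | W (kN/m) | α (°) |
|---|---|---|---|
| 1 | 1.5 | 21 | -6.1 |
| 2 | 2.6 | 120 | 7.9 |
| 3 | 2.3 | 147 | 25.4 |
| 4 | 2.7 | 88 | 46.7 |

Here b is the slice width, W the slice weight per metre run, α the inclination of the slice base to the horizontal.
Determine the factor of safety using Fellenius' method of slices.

FS = 2.48

Ordinary method of slices: FS = Σ[c'·Δl_i + (W_i cosα_i)·tanφ'] / Σ W_i sinα_i, with Δl_i = b_i / cosα_i.
Slice 1: Δl = 1.5/cos(-6.1°) = 1.509 m; N'_1 = 21·cos(-6.1°) = 20.9; c'Δl = 25.65; W sinα = -2.2
Slice 2: Δl = 2.6/cos7.9° = 2.625 m; N'_2 = 120·cos7.9° = 118.9; c'Δl = 44.62; W sinα = 16.5
Slice 3: Δl = 2.3/cos25.4° = 2.546 m; N'_3 = 147·cos25.4° = 132.8; c'Δl = 43.28; W sinα = 63.1
Slice 4: Δl = 2.7/cos46.7° = 3.937 m; N'_4 = 88·cos46.7° = 60.4; c'Δl = 66.93; W sinα = 64.0
Σc'Δl = 180.5 kN/m; ΣN' = 332.9 kN/m; ΣW sinα = 141.4 kN/m
Resisting = 180.5 + 332.9·tan27.0° = 180.5 + 169.6 = 350.1 kN/m
FS = 350.1 / 141.4 = 2.477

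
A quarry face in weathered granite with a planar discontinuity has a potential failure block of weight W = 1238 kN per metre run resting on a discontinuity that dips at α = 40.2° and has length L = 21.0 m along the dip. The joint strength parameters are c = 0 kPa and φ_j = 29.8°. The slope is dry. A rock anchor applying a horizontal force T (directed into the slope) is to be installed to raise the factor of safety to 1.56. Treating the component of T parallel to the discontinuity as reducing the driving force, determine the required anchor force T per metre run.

T = 452 kN/m

Resolving forces along and normal to the sliding plane, with the horizontal anchor force T adding T·sinα to the effective normal force and T·cosα acting up the plane against the driving force:
FS = [cL + (W cosα + T sinα) tanφ_j] / [W sinα − T cosα]
Without the anchor: N' = 945.6 kN/m, driving T_d = 799.1 kN/m, resisting R = 0·21.0 + 945.6·tan29.8° = 541.5 kN/m, FS = 0.68.
Setting FS = 1.56 and solving for T:
1.56·(799.1 − T cos40.2°) = 541.5 + T sin40.2°·tan29.8°
T·(sin40.2°·tan29.8° + 1.56·cos40.2°) = 1.56·799.1 − 541.5
T·(0.6455·0.5727 + 1.56·0.7638) = 1246.6 − 541.5 = 705.0
T·1.5612 = 705.0
T = 451.6 kN/m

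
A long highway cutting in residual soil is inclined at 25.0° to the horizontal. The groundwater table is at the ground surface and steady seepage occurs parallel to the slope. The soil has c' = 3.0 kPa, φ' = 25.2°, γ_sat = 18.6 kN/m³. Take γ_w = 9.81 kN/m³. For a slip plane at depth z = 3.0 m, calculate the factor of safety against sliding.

With seepage parallel to the slope and the water table at the surface, the effective normal stress on the slip plane uses the buoyant unit weight γ' = γ_sat − γ_w while the driving shear stress uses γ_sat:
FS = [c' + γ' z cos²β tanφ'] / [γ_sat z sinβ cosβ]
γ' = 18.6 − 9.81 = 8.79 kN/m³
Numerator = 3.0 + 8.79·3.0·cos²25.0°·tan25.2° = 3.0 + 8.79·3.0·0.8214·0.4706 = 13.192 kPa
Denominator = 18.6·3.0·sin25.0°·cos25.0° = 18.6·3.0·0.4226·0.9063 = 21.373 kPa
FS = 13.192 / 21.373 = 0.617

FS = 0.62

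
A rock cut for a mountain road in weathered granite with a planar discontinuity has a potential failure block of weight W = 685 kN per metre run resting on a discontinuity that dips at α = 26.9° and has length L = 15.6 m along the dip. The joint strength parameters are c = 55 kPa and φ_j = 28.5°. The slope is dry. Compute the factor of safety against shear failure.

Resolving the block weight along and normal to the plane and applying the Mohr–Coulomb strength on the joint:
N' = W cosα = 685·cos26.9° = 610.9 kN/m
Driving force T = W sinα = 685·sin26.9° = 309.9 kN/m
Resisting force R = c·L + N'·tanφ_j = 55·15.6 + 610.9·tan28.5° = 858.0 + 331.7 = 1189.7 kN/m
FS = R / T = 1189.7 / 309.9 = 3.839

FS = 3.84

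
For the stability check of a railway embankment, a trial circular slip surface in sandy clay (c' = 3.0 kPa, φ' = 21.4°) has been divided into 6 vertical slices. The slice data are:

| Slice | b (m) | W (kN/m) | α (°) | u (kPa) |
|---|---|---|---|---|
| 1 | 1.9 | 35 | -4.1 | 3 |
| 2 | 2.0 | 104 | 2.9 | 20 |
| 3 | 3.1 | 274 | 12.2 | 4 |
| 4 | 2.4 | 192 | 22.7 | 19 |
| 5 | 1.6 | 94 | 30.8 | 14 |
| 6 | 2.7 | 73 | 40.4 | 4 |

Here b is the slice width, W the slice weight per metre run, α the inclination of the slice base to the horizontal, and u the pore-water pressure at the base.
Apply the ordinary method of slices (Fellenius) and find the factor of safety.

Ordinary method of slices: FS = Σ[c'·Δl_i + (W_i cosα_i − u_i·Δl_i)·tanφ'] / Σ W_i sinα_i, with Δl_i = b_i / cosα_i.
Slice 1: Δl = 1.9/cos(-4.1°) = 1.905 m; N'_1 = 35·cos(-4.1°) − 3·1.905 = 29.2; c'Δl = 5.71; W sinα = -2.5
Slice 2: Δl = 2.0/cos2.9° = 2.003 m; N'_2 = 104·cos2.9° − 20·2.003 = 63.8; c'Δl = 6.01; W sinα = 5.3
Slice 3: Δl = 3.1/cos12.2° = 3.172 m; N'_3 = 274·cos12.2° − 4·3.172 = 255.1; c'Δl = 9.51; W sinα = 57.9
Slice 4: Δl = 2.4/cos22.7° = 2.602 m; N'_4 = 192·cos22.7° − 19·2.602 = 127.7; c'Δl = 7.80; W sinα = 74.1
Slice 5: Δl = 1.6/cos30.8° = 1.863 m; N'_5 = 94·cos30.8° − 14·1.863 = 54.7; c'Δl = 5.59; W sinα = 48.1
Slice 6: Δl = 2.7/cos40.4° = 3.545 m; N'_6 = 73·cos40.4° − 4·3.545 = 41.4; c'Δl = 10.64; W sinα = 47.3
Σc'Δl = 45.3 kN/m; ΣN' = 571.9 kN/m; ΣW sinα = 230.2 kN/m
Resisting = 45.3 + 571.9·tan21.4° = 45.3 + 224.1 = 269.4 kN/m
FS = 269.4 / 230.2 = 1.170

FS = 1.17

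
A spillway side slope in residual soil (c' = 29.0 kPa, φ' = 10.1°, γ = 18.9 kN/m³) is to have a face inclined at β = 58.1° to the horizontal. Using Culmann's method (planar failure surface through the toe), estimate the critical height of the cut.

Culmann's analysis gives the critical failure plane at α_cr = (β + φ')/2 = (58.1 + 10.1)/2 = 34.1°, and the critical height
H_c = (4c'/γ) · sinβ cosφ' / [1 − cos(β − φ')]
    = (4·29.0/18.9) · sin58.1°·cos10.1° / [1 − cos(48.0°)]
    = 6.138 · 0.8490·0.9845 / [1 − 0.6691]
    = 6.138 · 0.8358 / 0.3309
    = 15.50 m

H_c = 15.50 m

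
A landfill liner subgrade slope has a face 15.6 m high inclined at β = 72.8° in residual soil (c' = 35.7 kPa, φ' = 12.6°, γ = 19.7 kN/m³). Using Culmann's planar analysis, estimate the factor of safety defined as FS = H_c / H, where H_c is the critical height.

H_c = (4c'/γ) · sinβ cosφ' / [1 − cos(β − φ')]
    = (4·35.7/19.7) · sin72.8°·cos12.6° / [1 − cos60.2°]
    = 7.249 · 0.9323 / 0.5030 = 13.43 m
FS = H_c / H = 13.43 / 15.6 = 0.861

FS = 0.86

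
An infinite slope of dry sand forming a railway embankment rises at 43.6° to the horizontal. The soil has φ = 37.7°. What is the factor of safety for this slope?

For a dry cohesionless infinite slope the factor of safety is FS = tanφ / tanβ.
FS = tan37.7° / tan43.6° = 0.7729 / 0.9523 = 0.812

FS = 0.81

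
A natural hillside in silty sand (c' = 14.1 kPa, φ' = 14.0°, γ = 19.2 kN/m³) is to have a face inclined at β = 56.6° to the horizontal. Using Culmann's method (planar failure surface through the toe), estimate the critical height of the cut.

H_c = 9.02 m

Culmann's analysis gives the critical failure plane at α_cr = (β + φ')/2 = (56.6 + 14.0)/2 = 35.3°, and the critical height
H_c = (4c'/γ) · sinβ cosφ' / [1 − cos(β − φ')]
    = (4·14.1/19.2) · sin56.6°·cos14.0° / [1 − cos(42.6°)]
    = 2.938 · 0.8348·0.9703 / [1 − 0.7361]
    = 2.938 · 0.8100 / 0.2639
    = 9.02 m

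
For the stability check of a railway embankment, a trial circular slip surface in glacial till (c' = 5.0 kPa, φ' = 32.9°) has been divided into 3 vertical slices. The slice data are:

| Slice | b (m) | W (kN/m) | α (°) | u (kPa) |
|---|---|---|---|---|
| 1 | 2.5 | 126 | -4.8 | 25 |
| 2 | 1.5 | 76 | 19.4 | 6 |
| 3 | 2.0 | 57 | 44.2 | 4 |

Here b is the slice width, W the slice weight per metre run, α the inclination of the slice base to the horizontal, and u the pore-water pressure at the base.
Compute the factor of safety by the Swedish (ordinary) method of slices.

FS = 2.47

Ordinary method of slices: FS = Σ[c'·Δl_i + (W_i cosα_i − u_i·Δl_i)·tanφ'] / Σ W_i sinα_i, with Δl_i = b_i / cosα_i.
Slice 1: Δl = 2.5/cos(-4.8°) = 2.509 m; N'_1 = 126·cos(-4.8°) − 25·2.509 = 62.8; c'Δl = 12.54; W sinα = -10.5
Slice 2: Δl = 1.5/cos19.4° = 1.590 m; N'_2 = 76·cos19.4° − 6·1.590 = 62.1; c'Δl = 7.95; W sinα = 25.2
Slice 3: Δl = 2.0/cos44.2° = 2.790 m; N'_3 = 57·cos44.2° − 4·2.790 = 29.7; c'Δl = 13.95; W sinα = 39.7
Σc'Δl = 34.4 kN/m; ΣN' = 154.7 kN/m; ΣW sinα = 54.4 kN/m
Resisting = 34.4 + 154.7·tan32.9° = 34.4 + 100.1 = 134.5 kN/m
FS = 134.5 / 54.4 = 2.471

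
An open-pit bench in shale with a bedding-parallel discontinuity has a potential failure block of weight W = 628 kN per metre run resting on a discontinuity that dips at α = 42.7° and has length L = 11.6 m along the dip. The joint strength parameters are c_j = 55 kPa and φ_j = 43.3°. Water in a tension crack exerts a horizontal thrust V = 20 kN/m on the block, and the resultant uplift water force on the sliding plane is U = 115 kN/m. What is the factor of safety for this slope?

FS = 2.16

Resolving the block weight along and normal to the plane and applying the Mohr–Coulomb strength on the joint:
N' = W cosα − U − V sinα = 628·cos42.7° − 115 − 20·sin42.7° = 333.0 kN/m
Driving force T = W sinα + V cosα = 628·sin42.7° + 20·cos42.7° = 440.6 kN/m
Resisting force R = c_j·L + N'·tanφ_j = 55·11.6 + 333.0·tan43.3° = 638.0 + 313.8 = 951.8 kN/m
FS = R / T = 951.8 / 440.6 = 2.160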